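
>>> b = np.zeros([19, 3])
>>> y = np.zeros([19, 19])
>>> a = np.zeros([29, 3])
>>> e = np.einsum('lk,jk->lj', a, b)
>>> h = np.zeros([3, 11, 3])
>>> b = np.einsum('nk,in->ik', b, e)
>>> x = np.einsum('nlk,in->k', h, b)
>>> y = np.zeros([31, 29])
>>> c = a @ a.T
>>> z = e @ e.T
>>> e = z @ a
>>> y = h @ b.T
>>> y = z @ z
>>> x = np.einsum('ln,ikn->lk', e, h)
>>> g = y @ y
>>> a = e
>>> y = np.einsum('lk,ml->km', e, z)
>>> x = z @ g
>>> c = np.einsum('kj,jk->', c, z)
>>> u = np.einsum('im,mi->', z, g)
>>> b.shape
(29, 3)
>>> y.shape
(3, 29)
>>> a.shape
(29, 3)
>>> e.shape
(29, 3)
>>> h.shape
(3, 11, 3)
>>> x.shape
(29, 29)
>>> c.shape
()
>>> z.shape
(29, 29)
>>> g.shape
(29, 29)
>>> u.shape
()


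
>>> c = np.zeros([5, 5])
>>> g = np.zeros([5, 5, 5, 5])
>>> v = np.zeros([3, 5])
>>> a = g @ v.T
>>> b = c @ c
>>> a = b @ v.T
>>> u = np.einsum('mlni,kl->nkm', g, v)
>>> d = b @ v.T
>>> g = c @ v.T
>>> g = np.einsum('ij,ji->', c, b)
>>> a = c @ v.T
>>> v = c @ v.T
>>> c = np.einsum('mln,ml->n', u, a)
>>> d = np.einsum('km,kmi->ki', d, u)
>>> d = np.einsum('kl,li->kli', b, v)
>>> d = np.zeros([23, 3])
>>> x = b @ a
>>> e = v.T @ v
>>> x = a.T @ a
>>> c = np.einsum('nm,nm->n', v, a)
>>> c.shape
(5,)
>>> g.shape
()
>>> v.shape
(5, 3)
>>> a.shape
(5, 3)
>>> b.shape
(5, 5)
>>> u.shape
(5, 3, 5)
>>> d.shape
(23, 3)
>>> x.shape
(3, 3)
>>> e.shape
(3, 3)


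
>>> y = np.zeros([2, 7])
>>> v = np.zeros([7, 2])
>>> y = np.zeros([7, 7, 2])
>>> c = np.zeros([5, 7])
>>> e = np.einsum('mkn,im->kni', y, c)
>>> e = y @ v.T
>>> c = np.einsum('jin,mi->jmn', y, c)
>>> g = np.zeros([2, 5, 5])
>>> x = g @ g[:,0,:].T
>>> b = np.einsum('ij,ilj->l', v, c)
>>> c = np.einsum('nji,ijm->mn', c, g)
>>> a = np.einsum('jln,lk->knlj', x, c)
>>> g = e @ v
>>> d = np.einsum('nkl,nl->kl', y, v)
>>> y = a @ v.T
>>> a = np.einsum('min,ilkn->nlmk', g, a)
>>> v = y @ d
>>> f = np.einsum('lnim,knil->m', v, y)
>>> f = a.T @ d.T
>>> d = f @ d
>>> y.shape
(7, 2, 5, 7)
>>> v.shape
(7, 2, 5, 2)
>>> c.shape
(5, 7)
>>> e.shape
(7, 7, 7)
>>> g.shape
(7, 7, 2)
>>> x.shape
(2, 5, 2)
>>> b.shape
(5,)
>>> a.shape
(2, 2, 7, 5)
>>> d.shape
(5, 7, 2, 2)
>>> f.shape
(5, 7, 2, 7)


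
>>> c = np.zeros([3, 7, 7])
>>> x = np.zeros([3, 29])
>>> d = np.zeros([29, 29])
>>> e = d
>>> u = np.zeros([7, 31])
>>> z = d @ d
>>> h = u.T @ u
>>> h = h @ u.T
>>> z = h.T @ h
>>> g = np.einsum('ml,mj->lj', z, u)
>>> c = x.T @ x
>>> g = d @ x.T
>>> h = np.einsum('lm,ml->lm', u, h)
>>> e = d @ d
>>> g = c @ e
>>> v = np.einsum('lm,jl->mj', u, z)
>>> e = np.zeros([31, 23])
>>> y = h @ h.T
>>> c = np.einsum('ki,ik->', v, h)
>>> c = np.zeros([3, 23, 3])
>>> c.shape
(3, 23, 3)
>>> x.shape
(3, 29)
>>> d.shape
(29, 29)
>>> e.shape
(31, 23)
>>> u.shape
(7, 31)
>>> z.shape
(7, 7)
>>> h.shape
(7, 31)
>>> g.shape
(29, 29)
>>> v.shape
(31, 7)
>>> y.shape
(7, 7)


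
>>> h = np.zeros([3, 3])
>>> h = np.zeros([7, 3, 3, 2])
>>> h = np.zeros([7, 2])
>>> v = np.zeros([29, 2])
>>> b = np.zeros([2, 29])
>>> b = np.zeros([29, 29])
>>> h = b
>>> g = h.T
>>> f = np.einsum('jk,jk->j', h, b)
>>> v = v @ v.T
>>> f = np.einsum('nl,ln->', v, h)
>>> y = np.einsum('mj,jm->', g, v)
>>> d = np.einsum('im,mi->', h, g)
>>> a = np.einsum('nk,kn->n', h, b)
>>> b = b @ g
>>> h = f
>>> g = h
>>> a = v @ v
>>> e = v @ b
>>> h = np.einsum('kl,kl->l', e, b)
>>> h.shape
(29,)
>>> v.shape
(29, 29)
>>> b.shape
(29, 29)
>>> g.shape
()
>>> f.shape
()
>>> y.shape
()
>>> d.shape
()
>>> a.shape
(29, 29)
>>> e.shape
(29, 29)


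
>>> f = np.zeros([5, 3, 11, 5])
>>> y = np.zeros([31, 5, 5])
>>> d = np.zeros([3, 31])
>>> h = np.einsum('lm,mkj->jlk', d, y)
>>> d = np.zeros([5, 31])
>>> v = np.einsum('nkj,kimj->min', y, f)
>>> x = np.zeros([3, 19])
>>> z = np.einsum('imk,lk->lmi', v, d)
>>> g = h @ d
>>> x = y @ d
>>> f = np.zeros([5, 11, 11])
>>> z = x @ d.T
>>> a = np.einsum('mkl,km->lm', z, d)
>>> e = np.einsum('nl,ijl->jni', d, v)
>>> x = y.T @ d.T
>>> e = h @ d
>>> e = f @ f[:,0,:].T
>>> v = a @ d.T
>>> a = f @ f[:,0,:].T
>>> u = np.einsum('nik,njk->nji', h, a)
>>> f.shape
(5, 11, 11)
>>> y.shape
(31, 5, 5)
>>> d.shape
(5, 31)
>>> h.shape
(5, 3, 5)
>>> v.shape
(5, 5)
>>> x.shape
(5, 5, 5)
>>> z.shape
(31, 5, 5)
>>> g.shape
(5, 3, 31)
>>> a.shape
(5, 11, 5)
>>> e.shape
(5, 11, 5)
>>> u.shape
(5, 11, 3)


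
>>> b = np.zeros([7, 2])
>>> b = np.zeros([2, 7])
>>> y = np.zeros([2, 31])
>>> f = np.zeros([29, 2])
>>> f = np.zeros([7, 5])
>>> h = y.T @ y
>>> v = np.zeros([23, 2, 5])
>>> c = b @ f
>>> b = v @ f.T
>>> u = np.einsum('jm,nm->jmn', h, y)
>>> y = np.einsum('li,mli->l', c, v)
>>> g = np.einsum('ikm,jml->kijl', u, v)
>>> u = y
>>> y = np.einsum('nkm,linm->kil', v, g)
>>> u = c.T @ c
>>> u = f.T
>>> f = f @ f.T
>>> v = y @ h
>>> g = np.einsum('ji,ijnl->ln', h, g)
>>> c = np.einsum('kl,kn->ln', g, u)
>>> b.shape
(23, 2, 7)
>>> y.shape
(2, 31, 31)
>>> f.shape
(7, 7)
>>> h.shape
(31, 31)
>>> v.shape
(2, 31, 31)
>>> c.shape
(23, 7)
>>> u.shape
(5, 7)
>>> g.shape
(5, 23)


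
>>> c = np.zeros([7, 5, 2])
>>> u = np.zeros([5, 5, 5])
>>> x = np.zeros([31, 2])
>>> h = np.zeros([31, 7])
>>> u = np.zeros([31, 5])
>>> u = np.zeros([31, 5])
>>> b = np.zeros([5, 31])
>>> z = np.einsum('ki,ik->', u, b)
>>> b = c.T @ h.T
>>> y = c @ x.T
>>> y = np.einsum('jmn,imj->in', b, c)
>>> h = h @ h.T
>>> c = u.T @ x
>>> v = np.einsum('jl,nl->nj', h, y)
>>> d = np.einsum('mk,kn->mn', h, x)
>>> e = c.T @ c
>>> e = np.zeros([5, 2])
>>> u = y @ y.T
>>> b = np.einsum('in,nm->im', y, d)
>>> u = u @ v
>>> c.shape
(5, 2)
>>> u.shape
(7, 31)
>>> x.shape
(31, 2)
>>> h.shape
(31, 31)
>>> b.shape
(7, 2)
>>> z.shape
()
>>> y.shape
(7, 31)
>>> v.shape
(7, 31)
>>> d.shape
(31, 2)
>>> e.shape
(5, 2)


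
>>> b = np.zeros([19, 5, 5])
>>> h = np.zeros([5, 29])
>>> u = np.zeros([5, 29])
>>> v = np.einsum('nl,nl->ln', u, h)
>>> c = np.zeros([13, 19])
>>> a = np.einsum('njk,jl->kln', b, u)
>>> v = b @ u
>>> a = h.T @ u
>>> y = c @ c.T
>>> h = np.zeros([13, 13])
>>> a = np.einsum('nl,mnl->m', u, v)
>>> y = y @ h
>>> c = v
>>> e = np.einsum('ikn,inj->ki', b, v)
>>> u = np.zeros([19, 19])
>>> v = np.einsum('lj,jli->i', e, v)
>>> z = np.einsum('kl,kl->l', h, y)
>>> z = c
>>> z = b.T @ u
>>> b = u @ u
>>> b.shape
(19, 19)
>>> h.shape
(13, 13)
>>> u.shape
(19, 19)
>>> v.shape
(29,)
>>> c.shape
(19, 5, 29)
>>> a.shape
(19,)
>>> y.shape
(13, 13)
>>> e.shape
(5, 19)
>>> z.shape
(5, 5, 19)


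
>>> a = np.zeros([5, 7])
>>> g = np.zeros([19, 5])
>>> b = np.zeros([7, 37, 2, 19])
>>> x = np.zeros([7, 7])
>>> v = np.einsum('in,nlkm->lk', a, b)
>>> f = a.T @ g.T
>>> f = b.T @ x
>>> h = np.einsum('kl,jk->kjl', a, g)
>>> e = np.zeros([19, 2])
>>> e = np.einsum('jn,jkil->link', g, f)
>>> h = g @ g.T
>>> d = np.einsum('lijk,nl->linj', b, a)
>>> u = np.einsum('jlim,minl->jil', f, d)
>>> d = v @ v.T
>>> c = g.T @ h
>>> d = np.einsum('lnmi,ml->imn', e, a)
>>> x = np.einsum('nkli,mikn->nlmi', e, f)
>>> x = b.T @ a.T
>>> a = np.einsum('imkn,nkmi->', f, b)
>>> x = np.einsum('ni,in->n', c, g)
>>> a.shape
()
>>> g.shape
(19, 5)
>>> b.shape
(7, 37, 2, 19)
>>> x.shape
(5,)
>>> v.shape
(37, 2)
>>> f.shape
(19, 2, 37, 7)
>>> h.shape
(19, 19)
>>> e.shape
(7, 37, 5, 2)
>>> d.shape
(2, 5, 37)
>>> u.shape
(19, 37, 2)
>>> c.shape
(5, 19)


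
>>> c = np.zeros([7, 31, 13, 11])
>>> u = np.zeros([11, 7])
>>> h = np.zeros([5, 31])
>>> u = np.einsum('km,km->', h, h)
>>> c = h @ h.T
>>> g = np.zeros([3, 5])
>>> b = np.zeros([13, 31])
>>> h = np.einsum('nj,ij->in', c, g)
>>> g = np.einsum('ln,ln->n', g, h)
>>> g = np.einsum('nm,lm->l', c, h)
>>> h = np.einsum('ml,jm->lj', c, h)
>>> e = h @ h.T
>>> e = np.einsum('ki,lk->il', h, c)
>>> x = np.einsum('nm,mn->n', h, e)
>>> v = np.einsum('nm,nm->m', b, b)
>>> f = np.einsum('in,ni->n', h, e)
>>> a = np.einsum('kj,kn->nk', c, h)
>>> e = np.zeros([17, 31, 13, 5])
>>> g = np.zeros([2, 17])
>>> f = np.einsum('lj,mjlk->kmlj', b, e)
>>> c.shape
(5, 5)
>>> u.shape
()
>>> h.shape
(5, 3)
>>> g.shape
(2, 17)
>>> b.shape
(13, 31)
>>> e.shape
(17, 31, 13, 5)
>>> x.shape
(5,)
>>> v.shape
(31,)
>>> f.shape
(5, 17, 13, 31)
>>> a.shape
(3, 5)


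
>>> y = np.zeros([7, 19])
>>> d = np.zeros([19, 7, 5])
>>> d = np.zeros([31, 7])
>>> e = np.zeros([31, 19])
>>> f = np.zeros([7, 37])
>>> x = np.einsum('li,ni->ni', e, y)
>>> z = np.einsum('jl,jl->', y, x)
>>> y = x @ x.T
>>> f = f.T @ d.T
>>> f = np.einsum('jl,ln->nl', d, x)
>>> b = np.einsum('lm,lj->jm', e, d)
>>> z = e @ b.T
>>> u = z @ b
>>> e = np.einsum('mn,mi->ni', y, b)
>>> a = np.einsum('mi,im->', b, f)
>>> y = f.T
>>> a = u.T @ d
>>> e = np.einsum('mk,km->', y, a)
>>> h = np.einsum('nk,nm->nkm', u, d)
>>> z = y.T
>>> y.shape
(7, 19)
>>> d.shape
(31, 7)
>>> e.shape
()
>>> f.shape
(19, 7)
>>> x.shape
(7, 19)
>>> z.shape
(19, 7)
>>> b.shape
(7, 19)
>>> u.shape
(31, 19)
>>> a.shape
(19, 7)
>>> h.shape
(31, 19, 7)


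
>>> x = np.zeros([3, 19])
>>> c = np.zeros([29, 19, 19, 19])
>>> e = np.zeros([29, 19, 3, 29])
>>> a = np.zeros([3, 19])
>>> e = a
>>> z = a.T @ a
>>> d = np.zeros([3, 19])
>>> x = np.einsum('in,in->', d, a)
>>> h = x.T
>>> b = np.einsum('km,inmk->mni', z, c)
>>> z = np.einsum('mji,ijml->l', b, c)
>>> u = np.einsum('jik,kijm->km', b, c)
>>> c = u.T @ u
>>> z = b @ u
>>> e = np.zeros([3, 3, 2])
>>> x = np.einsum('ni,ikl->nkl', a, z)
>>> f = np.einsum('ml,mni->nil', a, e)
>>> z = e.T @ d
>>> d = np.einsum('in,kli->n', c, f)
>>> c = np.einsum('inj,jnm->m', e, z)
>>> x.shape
(3, 19, 19)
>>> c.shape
(19,)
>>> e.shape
(3, 3, 2)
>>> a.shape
(3, 19)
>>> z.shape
(2, 3, 19)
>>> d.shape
(19,)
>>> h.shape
()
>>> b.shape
(19, 19, 29)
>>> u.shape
(29, 19)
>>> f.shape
(3, 2, 19)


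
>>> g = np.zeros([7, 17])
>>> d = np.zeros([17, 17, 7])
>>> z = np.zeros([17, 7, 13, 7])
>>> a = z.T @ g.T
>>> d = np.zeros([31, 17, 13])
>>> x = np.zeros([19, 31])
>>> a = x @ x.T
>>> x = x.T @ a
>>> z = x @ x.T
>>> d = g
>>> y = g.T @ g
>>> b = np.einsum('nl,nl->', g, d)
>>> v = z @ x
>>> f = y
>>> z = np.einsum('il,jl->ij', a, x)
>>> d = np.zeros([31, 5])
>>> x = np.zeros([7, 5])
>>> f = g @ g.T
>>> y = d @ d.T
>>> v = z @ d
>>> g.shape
(7, 17)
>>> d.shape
(31, 5)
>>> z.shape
(19, 31)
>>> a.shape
(19, 19)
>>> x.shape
(7, 5)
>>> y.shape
(31, 31)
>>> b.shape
()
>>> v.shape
(19, 5)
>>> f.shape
(7, 7)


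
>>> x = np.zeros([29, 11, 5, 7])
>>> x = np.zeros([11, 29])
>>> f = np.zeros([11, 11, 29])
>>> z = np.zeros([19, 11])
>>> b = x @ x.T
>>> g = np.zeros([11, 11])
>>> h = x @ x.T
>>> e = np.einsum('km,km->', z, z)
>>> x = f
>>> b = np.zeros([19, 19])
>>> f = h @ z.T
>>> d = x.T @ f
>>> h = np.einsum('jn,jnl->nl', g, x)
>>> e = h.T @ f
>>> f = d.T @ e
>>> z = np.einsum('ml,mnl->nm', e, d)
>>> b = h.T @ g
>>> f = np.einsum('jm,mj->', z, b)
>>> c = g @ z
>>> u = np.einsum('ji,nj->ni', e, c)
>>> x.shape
(11, 11, 29)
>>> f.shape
()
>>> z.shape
(11, 29)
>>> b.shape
(29, 11)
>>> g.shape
(11, 11)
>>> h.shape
(11, 29)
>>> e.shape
(29, 19)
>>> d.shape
(29, 11, 19)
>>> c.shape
(11, 29)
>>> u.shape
(11, 19)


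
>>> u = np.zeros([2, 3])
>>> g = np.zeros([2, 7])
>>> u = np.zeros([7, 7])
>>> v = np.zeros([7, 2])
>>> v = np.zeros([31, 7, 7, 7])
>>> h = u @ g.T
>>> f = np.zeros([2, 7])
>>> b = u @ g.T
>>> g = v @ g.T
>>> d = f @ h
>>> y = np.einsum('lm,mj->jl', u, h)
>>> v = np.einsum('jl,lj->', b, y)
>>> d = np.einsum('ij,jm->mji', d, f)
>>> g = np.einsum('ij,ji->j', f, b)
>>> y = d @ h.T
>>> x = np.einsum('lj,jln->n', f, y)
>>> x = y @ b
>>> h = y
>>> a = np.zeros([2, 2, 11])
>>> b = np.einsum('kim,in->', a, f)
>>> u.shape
(7, 7)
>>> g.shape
(7,)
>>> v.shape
()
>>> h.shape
(7, 2, 7)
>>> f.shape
(2, 7)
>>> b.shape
()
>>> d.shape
(7, 2, 2)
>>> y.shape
(7, 2, 7)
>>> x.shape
(7, 2, 2)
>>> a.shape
(2, 2, 11)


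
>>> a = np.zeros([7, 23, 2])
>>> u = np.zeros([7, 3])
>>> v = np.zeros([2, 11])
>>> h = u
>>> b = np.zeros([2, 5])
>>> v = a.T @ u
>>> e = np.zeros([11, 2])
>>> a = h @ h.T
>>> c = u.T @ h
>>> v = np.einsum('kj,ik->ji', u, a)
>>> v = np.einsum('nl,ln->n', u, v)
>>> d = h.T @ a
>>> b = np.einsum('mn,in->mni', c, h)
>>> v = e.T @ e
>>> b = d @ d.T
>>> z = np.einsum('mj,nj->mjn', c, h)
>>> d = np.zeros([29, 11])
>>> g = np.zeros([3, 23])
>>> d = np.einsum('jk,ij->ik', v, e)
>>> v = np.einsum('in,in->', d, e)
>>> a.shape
(7, 7)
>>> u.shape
(7, 3)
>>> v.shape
()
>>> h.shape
(7, 3)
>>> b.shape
(3, 3)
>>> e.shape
(11, 2)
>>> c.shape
(3, 3)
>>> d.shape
(11, 2)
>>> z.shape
(3, 3, 7)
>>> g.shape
(3, 23)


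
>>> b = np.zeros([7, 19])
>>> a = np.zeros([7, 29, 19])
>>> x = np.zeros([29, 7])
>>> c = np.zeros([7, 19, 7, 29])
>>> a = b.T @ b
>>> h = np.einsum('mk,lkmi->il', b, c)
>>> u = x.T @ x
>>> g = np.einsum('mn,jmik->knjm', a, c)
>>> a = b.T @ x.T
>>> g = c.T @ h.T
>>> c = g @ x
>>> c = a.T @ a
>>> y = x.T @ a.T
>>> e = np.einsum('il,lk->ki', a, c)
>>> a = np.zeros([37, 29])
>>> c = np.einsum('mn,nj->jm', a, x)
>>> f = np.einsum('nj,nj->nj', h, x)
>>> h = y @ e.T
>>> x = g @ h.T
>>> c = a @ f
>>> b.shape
(7, 19)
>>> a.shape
(37, 29)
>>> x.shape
(29, 7, 19, 7)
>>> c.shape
(37, 7)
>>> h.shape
(7, 29)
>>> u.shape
(7, 7)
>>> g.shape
(29, 7, 19, 29)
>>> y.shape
(7, 19)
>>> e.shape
(29, 19)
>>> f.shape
(29, 7)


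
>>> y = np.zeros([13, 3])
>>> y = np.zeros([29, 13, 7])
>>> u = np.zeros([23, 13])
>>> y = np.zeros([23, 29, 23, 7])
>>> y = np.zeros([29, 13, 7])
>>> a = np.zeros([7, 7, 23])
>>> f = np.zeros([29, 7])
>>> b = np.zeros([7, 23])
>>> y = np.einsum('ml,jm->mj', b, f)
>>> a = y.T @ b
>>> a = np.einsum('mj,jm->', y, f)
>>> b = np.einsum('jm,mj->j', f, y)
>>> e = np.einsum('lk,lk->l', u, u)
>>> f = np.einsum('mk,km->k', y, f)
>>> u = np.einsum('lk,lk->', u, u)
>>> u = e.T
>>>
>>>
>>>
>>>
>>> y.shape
(7, 29)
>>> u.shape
(23,)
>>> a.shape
()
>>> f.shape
(29,)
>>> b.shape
(29,)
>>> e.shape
(23,)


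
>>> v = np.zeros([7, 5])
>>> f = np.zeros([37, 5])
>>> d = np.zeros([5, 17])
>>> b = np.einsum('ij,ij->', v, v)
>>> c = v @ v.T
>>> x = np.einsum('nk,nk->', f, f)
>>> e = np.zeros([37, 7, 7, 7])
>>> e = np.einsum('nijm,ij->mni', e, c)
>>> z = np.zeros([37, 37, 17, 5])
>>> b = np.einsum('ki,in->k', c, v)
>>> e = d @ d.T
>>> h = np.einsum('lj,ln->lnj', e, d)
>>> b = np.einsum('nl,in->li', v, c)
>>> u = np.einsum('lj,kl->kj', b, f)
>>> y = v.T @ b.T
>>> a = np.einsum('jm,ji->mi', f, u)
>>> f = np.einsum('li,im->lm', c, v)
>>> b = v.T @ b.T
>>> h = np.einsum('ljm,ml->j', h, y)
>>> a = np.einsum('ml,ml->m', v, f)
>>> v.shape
(7, 5)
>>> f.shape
(7, 5)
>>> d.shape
(5, 17)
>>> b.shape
(5, 5)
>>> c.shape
(7, 7)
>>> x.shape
()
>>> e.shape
(5, 5)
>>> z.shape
(37, 37, 17, 5)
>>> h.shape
(17,)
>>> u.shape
(37, 7)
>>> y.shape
(5, 5)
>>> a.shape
(7,)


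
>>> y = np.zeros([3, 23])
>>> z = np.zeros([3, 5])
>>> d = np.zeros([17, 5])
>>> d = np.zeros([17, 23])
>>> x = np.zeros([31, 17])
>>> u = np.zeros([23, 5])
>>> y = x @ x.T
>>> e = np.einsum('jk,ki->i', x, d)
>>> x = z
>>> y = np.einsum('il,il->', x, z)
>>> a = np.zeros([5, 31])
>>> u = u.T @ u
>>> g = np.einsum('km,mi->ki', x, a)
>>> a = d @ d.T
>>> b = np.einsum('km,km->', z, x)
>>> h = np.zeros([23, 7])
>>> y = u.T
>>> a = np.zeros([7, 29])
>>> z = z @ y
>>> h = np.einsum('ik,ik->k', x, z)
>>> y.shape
(5, 5)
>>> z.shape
(3, 5)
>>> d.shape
(17, 23)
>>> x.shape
(3, 5)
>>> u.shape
(5, 5)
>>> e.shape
(23,)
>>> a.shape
(7, 29)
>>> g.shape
(3, 31)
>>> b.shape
()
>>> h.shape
(5,)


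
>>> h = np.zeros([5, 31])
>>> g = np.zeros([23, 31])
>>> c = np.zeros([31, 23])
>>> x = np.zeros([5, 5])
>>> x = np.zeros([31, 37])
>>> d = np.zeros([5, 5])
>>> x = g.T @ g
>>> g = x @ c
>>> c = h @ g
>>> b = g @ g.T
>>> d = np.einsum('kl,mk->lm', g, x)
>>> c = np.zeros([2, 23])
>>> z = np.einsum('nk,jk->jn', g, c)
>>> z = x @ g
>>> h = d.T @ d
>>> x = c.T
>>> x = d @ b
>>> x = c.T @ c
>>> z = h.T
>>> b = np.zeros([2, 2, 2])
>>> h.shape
(31, 31)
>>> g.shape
(31, 23)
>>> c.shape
(2, 23)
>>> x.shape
(23, 23)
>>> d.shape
(23, 31)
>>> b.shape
(2, 2, 2)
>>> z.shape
(31, 31)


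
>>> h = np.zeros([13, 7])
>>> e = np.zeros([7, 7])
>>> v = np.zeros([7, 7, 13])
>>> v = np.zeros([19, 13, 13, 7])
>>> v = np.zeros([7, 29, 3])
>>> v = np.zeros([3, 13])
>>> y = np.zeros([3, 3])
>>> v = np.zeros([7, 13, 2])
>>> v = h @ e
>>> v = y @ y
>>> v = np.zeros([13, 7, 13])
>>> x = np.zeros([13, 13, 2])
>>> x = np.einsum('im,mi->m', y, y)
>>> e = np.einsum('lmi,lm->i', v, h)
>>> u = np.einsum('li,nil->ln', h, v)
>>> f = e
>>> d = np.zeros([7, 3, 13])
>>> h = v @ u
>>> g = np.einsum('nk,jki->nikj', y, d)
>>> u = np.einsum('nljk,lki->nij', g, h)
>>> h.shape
(13, 7, 13)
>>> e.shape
(13,)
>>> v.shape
(13, 7, 13)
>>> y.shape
(3, 3)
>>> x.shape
(3,)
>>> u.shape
(3, 13, 3)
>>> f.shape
(13,)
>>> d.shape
(7, 3, 13)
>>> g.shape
(3, 13, 3, 7)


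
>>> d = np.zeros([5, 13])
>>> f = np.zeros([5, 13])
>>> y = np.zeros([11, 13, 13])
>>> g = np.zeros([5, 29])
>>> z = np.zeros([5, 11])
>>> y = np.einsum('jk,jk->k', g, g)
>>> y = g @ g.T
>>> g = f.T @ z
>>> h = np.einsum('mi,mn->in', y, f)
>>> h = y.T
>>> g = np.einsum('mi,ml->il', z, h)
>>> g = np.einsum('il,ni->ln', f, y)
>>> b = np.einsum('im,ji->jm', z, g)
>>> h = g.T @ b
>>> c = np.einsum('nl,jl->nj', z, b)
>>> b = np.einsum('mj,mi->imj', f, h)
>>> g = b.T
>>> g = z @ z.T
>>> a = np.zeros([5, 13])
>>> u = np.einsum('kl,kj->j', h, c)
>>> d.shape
(5, 13)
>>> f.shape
(5, 13)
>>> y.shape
(5, 5)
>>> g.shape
(5, 5)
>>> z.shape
(5, 11)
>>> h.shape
(5, 11)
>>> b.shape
(11, 5, 13)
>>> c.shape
(5, 13)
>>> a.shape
(5, 13)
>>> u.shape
(13,)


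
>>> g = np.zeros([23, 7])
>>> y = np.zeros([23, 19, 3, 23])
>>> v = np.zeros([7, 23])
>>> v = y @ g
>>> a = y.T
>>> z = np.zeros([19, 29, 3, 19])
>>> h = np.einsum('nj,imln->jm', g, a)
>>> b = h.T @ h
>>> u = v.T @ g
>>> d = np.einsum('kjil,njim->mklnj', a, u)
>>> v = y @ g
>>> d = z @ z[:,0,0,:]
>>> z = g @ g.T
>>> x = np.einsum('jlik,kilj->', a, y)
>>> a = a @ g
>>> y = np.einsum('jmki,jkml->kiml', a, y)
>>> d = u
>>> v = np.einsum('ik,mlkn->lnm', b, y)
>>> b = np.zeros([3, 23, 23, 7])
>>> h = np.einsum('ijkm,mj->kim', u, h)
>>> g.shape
(23, 7)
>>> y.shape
(19, 7, 3, 23)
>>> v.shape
(7, 23, 19)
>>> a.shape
(23, 3, 19, 7)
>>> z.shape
(23, 23)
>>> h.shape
(19, 7, 7)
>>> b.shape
(3, 23, 23, 7)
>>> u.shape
(7, 3, 19, 7)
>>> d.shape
(7, 3, 19, 7)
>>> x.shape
()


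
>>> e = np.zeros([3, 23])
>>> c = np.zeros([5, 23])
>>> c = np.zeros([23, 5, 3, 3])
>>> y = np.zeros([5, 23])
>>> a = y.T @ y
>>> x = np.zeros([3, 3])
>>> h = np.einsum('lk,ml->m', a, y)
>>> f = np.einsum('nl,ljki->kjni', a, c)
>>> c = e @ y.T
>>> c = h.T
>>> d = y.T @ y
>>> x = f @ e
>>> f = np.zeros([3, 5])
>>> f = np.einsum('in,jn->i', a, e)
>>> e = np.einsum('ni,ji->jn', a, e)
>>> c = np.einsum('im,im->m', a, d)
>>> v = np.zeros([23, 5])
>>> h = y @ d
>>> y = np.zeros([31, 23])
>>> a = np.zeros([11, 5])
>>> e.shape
(3, 23)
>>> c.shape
(23,)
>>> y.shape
(31, 23)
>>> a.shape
(11, 5)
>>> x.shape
(3, 5, 23, 23)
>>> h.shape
(5, 23)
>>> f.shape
(23,)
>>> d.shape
(23, 23)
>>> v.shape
(23, 5)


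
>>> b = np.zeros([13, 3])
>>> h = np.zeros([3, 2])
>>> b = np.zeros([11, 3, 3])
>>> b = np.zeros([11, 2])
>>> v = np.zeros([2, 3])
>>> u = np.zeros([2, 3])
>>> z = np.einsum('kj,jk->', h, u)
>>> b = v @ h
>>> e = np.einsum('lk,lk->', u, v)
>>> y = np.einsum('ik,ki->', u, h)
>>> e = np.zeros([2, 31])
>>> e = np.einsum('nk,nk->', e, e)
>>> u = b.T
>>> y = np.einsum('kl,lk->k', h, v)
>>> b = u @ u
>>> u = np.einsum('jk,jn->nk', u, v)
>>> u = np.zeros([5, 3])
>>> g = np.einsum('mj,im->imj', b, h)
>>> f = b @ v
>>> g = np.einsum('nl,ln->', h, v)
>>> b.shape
(2, 2)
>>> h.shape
(3, 2)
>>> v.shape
(2, 3)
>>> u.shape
(5, 3)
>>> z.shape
()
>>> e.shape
()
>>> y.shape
(3,)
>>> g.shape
()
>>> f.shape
(2, 3)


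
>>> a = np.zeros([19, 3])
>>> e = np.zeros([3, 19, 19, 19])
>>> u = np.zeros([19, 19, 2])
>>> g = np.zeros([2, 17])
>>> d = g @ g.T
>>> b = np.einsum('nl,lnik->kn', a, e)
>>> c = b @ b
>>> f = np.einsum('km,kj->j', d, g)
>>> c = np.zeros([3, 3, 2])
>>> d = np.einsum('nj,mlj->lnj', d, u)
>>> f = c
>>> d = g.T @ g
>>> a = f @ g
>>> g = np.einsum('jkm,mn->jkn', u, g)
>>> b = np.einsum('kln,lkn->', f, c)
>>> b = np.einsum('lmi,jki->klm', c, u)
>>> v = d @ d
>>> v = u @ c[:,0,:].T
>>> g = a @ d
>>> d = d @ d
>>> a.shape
(3, 3, 17)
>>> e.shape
(3, 19, 19, 19)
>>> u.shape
(19, 19, 2)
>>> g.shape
(3, 3, 17)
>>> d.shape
(17, 17)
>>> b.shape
(19, 3, 3)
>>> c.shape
(3, 3, 2)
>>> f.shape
(3, 3, 2)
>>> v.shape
(19, 19, 3)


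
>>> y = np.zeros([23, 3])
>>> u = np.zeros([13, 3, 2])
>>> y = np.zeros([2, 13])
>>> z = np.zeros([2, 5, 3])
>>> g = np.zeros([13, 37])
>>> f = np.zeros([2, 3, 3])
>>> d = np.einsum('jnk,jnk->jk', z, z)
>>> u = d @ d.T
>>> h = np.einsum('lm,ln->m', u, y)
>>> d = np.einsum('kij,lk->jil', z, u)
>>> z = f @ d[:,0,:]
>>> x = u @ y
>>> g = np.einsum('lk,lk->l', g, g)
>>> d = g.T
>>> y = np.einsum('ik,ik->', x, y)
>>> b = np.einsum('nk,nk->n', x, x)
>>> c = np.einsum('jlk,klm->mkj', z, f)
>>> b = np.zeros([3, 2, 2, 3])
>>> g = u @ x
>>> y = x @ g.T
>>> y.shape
(2, 2)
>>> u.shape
(2, 2)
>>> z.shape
(2, 3, 2)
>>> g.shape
(2, 13)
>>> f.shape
(2, 3, 3)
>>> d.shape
(13,)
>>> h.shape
(2,)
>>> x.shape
(2, 13)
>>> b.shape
(3, 2, 2, 3)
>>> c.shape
(3, 2, 2)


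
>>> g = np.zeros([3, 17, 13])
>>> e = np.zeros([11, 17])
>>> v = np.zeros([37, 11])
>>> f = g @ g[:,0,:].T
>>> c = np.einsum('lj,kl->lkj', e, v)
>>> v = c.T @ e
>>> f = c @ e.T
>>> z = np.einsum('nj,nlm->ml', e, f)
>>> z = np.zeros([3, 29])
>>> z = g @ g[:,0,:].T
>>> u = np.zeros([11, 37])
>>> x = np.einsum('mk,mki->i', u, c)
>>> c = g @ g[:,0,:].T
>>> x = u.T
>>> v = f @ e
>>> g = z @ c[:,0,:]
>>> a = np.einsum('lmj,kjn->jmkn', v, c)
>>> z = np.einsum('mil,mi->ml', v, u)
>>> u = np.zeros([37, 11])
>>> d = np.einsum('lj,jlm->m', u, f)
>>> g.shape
(3, 17, 3)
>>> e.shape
(11, 17)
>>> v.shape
(11, 37, 17)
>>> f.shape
(11, 37, 11)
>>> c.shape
(3, 17, 3)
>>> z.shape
(11, 17)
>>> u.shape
(37, 11)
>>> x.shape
(37, 11)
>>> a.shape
(17, 37, 3, 3)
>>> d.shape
(11,)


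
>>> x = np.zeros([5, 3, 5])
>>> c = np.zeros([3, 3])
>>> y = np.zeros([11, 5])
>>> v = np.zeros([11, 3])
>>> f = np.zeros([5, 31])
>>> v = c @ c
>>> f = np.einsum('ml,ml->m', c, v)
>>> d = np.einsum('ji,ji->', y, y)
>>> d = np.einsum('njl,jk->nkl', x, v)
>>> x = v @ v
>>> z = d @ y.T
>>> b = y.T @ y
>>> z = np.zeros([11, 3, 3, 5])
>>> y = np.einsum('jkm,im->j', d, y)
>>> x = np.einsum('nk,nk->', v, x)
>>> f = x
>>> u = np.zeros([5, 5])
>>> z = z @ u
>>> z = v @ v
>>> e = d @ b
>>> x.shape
()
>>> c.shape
(3, 3)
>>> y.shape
(5,)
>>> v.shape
(3, 3)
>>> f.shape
()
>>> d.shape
(5, 3, 5)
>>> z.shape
(3, 3)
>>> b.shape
(5, 5)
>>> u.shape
(5, 5)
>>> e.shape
(5, 3, 5)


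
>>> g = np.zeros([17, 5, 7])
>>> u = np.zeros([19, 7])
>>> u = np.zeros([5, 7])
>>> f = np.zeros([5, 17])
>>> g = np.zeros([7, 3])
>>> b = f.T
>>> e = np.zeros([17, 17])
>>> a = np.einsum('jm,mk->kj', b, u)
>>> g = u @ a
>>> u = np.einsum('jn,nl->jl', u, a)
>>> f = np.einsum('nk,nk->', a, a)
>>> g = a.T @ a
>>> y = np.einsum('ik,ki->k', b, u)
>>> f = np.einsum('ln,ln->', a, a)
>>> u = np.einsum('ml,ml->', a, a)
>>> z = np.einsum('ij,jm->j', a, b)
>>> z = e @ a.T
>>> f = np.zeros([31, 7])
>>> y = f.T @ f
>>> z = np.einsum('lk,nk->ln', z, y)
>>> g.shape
(17, 17)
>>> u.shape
()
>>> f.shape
(31, 7)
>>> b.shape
(17, 5)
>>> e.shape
(17, 17)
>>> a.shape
(7, 17)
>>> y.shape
(7, 7)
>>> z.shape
(17, 7)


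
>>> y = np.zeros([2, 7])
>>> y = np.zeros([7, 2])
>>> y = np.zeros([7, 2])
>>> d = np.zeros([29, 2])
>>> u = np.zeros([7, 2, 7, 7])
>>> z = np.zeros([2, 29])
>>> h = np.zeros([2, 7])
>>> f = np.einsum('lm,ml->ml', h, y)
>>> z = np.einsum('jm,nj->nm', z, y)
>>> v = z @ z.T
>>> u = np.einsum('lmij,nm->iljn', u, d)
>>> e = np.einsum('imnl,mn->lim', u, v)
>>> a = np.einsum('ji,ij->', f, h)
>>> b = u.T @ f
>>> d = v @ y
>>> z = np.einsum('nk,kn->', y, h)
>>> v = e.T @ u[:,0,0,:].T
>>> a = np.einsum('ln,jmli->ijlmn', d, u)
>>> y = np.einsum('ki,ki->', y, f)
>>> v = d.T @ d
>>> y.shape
()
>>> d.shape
(7, 2)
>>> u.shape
(7, 7, 7, 29)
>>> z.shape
()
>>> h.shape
(2, 7)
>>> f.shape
(7, 2)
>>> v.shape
(2, 2)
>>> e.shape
(29, 7, 7)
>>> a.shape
(29, 7, 7, 7, 2)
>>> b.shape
(29, 7, 7, 2)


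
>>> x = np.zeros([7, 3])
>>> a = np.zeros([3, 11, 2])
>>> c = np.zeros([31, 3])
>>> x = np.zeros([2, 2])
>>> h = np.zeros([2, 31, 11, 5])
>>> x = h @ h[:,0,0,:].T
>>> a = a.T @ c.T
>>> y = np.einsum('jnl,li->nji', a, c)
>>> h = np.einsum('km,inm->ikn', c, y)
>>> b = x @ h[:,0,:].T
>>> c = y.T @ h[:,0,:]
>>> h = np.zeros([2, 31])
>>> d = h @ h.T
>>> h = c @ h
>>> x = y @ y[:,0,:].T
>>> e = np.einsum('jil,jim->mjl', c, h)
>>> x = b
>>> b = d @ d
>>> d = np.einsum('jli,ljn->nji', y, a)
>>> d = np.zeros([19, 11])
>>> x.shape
(2, 31, 11, 11)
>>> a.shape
(2, 11, 31)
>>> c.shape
(3, 2, 2)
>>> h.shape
(3, 2, 31)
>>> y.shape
(11, 2, 3)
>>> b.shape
(2, 2)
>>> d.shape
(19, 11)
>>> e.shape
(31, 3, 2)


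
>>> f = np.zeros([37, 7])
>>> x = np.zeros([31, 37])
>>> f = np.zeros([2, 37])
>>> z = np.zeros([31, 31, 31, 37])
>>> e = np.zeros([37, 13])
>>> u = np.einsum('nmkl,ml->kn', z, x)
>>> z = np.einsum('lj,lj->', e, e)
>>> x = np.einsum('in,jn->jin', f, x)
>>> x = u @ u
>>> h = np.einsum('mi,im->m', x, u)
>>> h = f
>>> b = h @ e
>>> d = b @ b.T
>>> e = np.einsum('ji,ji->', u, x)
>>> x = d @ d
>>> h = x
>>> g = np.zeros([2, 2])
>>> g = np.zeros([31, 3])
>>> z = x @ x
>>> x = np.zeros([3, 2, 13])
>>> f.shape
(2, 37)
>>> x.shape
(3, 2, 13)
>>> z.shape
(2, 2)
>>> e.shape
()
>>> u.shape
(31, 31)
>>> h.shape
(2, 2)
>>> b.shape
(2, 13)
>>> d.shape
(2, 2)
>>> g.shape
(31, 3)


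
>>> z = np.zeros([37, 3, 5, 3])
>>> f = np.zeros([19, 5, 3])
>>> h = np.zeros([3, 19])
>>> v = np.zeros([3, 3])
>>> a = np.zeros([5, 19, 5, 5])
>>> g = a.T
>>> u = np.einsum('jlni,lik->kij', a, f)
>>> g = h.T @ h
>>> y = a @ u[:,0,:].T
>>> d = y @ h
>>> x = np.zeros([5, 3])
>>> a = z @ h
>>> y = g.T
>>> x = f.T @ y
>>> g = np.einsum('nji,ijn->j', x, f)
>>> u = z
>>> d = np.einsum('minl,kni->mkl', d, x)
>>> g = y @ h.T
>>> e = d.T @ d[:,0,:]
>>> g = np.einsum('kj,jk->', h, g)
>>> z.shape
(37, 3, 5, 3)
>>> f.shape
(19, 5, 3)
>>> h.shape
(3, 19)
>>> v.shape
(3, 3)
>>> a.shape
(37, 3, 5, 19)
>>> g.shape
()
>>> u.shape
(37, 3, 5, 3)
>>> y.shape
(19, 19)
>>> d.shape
(5, 3, 19)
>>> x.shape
(3, 5, 19)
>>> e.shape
(19, 3, 19)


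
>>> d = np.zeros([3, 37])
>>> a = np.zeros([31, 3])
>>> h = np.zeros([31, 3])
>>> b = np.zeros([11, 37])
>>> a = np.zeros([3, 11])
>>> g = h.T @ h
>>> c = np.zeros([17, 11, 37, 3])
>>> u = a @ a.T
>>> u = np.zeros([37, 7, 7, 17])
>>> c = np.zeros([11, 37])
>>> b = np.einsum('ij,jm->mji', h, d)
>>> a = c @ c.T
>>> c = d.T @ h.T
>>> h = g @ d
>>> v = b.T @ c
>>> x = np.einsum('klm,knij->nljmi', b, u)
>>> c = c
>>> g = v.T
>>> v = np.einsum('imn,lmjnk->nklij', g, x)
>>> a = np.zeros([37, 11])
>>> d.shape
(3, 37)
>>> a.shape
(37, 11)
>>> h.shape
(3, 37)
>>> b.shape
(37, 3, 31)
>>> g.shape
(31, 3, 31)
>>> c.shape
(37, 31)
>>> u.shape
(37, 7, 7, 17)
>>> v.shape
(31, 7, 7, 31, 17)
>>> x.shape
(7, 3, 17, 31, 7)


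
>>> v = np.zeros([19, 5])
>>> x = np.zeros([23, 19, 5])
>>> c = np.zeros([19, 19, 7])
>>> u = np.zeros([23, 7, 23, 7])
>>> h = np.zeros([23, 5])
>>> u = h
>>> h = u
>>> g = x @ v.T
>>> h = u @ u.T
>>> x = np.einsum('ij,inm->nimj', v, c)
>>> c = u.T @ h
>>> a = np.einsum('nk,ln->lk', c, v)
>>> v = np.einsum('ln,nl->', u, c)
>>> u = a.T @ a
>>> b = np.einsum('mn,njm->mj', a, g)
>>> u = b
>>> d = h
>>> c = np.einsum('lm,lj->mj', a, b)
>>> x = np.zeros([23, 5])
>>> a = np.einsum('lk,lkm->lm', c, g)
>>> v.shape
()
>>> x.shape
(23, 5)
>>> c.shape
(23, 19)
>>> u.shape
(19, 19)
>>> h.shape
(23, 23)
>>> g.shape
(23, 19, 19)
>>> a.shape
(23, 19)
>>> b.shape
(19, 19)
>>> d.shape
(23, 23)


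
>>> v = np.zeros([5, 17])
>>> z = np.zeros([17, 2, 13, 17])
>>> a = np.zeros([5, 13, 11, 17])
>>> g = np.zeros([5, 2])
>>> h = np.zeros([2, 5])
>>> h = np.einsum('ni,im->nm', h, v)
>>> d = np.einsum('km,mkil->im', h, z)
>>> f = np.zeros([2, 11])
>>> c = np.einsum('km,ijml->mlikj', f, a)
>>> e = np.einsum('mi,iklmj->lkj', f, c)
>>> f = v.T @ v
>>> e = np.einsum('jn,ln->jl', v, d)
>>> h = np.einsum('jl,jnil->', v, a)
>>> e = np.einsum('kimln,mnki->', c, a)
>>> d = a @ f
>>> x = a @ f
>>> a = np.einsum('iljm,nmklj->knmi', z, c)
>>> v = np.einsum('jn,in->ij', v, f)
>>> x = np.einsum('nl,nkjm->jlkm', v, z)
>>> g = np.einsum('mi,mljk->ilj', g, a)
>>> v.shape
(17, 5)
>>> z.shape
(17, 2, 13, 17)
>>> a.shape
(5, 11, 17, 17)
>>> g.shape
(2, 11, 17)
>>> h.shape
()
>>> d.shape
(5, 13, 11, 17)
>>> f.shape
(17, 17)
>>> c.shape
(11, 17, 5, 2, 13)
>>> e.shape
()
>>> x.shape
(13, 5, 2, 17)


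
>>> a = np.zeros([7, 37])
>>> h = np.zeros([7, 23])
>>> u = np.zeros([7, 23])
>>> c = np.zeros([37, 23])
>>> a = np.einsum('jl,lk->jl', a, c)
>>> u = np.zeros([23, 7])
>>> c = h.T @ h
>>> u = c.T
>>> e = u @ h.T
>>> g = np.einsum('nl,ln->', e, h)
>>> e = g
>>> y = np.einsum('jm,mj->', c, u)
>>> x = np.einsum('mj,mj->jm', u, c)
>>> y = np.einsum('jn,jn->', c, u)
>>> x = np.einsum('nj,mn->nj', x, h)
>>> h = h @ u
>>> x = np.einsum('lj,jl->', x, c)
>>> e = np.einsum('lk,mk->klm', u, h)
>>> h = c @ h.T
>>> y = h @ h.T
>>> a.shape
(7, 37)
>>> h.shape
(23, 7)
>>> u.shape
(23, 23)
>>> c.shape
(23, 23)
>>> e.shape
(23, 23, 7)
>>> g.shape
()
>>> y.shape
(23, 23)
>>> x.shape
()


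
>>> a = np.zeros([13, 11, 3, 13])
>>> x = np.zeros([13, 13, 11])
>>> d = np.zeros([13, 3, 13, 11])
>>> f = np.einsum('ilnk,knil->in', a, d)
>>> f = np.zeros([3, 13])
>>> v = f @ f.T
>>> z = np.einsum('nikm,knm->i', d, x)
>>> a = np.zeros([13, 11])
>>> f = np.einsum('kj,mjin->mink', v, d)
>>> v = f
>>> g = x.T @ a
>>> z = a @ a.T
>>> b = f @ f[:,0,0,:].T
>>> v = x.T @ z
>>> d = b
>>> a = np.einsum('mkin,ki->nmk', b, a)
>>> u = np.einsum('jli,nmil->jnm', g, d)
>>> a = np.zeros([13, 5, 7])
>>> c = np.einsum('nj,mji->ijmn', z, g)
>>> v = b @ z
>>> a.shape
(13, 5, 7)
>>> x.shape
(13, 13, 11)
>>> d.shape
(13, 13, 11, 13)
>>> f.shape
(13, 13, 11, 3)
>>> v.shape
(13, 13, 11, 13)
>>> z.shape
(13, 13)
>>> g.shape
(11, 13, 11)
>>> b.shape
(13, 13, 11, 13)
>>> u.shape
(11, 13, 13)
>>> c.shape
(11, 13, 11, 13)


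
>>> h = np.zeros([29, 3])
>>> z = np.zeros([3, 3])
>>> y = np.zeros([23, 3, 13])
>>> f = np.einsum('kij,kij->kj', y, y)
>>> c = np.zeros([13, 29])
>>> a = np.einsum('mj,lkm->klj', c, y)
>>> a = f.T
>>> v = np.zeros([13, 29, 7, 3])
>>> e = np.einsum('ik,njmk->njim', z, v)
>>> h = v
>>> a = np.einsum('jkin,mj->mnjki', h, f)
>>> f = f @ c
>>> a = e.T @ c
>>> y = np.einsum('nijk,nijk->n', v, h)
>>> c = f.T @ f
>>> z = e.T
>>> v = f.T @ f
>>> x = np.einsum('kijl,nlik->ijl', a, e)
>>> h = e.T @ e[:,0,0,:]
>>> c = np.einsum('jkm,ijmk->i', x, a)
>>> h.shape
(7, 3, 29, 7)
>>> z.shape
(7, 3, 29, 13)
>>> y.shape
(13,)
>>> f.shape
(23, 29)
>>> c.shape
(7,)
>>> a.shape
(7, 3, 29, 29)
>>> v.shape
(29, 29)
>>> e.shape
(13, 29, 3, 7)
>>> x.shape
(3, 29, 29)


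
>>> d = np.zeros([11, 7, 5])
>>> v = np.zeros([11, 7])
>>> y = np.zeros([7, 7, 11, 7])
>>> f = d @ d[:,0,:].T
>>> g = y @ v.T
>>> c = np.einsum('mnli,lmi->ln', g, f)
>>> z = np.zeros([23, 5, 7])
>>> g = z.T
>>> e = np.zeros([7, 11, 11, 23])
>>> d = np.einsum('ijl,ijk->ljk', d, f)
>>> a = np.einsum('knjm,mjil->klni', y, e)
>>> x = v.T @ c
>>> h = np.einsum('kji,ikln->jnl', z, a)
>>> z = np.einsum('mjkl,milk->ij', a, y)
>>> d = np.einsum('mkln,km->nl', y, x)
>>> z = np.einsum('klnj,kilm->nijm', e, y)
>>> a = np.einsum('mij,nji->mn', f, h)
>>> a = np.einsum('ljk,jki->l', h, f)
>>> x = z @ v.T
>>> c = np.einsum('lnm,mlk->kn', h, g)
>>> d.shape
(7, 11)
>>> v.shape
(11, 7)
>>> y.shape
(7, 7, 11, 7)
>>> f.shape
(11, 7, 11)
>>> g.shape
(7, 5, 23)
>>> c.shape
(23, 11)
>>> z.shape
(11, 7, 23, 7)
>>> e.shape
(7, 11, 11, 23)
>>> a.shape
(5,)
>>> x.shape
(11, 7, 23, 11)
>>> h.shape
(5, 11, 7)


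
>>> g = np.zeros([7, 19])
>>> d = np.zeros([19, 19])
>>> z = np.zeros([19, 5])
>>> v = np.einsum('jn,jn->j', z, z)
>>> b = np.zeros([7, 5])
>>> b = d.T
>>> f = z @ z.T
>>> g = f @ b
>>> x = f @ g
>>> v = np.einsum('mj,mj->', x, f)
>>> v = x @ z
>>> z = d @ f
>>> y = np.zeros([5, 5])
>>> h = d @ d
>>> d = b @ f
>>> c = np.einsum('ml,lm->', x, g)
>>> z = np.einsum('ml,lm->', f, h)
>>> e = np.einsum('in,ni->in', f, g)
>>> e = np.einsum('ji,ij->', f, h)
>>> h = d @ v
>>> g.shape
(19, 19)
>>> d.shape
(19, 19)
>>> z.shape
()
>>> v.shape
(19, 5)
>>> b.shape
(19, 19)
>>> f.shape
(19, 19)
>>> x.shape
(19, 19)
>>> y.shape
(5, 5)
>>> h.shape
(19, 5)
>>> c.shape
()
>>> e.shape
()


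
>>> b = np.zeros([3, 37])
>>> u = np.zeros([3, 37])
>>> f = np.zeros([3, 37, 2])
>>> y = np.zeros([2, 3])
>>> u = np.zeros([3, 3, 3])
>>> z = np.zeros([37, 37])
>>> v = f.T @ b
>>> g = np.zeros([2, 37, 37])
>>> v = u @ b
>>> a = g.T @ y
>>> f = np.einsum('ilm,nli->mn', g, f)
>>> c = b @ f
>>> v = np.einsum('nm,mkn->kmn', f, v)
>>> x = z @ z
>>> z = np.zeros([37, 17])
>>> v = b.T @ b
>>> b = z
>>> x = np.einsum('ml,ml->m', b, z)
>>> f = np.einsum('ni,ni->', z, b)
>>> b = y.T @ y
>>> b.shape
(3, 3)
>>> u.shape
(3, 3, 3)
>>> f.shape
()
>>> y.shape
(2, 3)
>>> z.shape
(37, 17)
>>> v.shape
(37, 37)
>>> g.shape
(2, 37, 37)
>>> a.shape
(37, 37, 3)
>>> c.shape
(3, 3)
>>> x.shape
(37,)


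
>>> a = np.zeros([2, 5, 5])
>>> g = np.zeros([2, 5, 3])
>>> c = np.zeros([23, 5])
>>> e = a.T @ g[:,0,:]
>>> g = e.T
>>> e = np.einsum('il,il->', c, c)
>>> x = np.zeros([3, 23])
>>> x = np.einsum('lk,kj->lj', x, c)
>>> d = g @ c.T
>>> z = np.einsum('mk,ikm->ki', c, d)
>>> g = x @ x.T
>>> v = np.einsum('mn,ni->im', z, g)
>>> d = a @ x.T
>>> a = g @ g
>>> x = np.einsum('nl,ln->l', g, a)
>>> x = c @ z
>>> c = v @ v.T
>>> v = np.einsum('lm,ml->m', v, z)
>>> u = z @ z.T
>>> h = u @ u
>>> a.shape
(3, 3)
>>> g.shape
(3, 3)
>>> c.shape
(3, 3)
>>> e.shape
()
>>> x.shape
(23, 3)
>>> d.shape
(2, 5, 3)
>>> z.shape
(5, 3)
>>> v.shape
(5,)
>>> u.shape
(5, 5)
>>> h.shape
(5, 5)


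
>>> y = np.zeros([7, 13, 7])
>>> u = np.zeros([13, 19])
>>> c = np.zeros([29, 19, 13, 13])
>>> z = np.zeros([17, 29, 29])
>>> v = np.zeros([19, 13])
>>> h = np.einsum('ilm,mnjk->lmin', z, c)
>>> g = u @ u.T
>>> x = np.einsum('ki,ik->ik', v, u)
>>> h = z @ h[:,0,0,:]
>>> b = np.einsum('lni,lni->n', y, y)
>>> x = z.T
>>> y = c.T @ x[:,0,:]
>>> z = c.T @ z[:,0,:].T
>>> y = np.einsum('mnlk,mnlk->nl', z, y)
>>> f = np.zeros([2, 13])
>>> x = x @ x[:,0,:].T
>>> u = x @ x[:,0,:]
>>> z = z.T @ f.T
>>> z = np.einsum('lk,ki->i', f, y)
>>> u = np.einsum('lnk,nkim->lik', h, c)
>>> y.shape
(13, 19)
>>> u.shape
(17, 13, 19)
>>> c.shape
(29, 19, 13, 13)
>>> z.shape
(19,)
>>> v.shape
(19, 13)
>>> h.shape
(17, 29, 19)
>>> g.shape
(13, 13)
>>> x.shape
(29, 29, 29)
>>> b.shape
(13,)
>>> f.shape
(2, 13)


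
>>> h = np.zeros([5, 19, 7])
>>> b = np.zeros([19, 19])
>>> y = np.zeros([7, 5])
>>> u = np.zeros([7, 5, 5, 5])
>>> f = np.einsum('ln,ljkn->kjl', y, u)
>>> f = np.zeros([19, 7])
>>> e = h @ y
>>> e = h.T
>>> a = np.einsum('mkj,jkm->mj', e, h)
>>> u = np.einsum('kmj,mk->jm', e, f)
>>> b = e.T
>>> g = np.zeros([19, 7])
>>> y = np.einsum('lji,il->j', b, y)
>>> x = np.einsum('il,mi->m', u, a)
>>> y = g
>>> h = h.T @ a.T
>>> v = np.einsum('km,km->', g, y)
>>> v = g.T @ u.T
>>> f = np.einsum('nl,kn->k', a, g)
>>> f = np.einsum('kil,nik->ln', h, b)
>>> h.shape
(7, 19, 7)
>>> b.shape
(5, 19, 7)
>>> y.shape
(19, 7)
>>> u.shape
(5, 19)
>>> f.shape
(7, 5)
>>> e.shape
(7, 19, 5)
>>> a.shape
(7, 5)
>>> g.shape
(19, 7)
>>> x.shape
(7,)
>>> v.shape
(7, 5)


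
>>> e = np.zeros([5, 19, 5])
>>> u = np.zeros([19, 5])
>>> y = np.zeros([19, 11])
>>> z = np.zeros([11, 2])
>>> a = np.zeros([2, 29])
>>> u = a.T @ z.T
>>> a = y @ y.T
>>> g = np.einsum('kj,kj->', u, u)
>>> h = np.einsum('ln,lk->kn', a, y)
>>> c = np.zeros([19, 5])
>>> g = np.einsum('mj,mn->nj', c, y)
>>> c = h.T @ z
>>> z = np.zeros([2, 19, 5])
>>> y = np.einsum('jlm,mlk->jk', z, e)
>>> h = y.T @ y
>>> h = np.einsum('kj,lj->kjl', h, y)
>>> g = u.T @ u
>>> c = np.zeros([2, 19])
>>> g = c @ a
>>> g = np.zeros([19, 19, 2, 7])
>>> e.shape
(5, 19, 5)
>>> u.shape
(29, 11)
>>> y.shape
(2, 5)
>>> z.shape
(2, 19, 5)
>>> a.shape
(19, 19)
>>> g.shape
(19, 19, 2, 7)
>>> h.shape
(5, 5, 2)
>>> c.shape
(2, 19)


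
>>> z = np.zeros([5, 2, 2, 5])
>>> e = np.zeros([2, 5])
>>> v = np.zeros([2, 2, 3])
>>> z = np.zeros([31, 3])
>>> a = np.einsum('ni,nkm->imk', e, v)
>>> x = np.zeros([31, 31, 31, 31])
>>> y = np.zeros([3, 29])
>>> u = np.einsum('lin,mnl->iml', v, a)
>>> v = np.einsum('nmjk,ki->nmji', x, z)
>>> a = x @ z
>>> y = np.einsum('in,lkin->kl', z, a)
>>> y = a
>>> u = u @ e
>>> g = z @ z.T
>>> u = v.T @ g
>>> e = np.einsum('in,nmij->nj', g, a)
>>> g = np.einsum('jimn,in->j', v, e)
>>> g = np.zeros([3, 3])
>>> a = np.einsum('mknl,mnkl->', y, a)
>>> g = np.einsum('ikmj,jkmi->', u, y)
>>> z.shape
(31, 3)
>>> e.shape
(31, 3)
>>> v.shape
(31, 31, 31, 3)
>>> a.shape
()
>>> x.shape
(31, 31, 31, 31)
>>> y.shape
(31, 31, 31, 3)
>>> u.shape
(3, 31, 31, 31)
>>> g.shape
()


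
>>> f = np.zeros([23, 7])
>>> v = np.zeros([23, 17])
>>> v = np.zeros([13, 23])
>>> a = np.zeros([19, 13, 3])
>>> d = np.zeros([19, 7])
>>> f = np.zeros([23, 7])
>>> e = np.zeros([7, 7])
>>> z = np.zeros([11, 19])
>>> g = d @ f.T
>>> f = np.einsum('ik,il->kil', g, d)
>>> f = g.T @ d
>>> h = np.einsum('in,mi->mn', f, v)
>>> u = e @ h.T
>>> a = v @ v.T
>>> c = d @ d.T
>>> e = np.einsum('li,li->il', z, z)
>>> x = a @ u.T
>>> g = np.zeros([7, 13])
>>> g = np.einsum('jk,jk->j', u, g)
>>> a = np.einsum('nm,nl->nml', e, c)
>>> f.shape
(23, 7)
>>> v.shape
(13, 23)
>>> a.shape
(19, 11, 19)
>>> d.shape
(19, 7)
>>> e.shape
(19, 11)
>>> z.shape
(11, 19)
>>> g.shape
(7,)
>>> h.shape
(13, 7)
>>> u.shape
(7, 13)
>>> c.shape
(19, 19)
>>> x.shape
(13, 7)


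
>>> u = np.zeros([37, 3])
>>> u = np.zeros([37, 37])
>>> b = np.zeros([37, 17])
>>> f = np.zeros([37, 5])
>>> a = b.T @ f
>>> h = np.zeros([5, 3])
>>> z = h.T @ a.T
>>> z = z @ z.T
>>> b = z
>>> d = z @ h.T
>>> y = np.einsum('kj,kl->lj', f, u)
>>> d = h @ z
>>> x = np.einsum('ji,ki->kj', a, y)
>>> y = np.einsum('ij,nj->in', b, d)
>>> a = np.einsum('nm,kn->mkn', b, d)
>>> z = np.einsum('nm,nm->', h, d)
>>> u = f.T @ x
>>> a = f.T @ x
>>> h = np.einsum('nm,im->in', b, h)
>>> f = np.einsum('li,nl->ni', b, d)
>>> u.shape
(5, 17)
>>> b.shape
(3, 3)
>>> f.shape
(5, 3)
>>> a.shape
(5, 17)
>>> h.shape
(5, 3)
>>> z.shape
()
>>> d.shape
(5, 3)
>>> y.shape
(3, 5)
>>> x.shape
(37, 17)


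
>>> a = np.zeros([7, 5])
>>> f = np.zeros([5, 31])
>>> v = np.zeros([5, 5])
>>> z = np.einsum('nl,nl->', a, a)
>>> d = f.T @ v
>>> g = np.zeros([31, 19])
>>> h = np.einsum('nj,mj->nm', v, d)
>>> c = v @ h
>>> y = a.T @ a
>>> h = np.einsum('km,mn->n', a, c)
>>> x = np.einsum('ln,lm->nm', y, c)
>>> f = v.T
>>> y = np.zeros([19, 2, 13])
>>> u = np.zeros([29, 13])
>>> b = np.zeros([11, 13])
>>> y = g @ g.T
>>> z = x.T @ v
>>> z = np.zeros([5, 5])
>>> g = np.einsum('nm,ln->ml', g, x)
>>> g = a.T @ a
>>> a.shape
(7, 5)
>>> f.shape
(5, 5)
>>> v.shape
(5, 5)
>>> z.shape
(5, 5)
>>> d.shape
(31, 5)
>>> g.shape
(5, 5)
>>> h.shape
(31,)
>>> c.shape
(5, 31)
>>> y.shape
(31, 31)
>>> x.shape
(5, 31)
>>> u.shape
(29, 13)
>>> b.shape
(11, 13)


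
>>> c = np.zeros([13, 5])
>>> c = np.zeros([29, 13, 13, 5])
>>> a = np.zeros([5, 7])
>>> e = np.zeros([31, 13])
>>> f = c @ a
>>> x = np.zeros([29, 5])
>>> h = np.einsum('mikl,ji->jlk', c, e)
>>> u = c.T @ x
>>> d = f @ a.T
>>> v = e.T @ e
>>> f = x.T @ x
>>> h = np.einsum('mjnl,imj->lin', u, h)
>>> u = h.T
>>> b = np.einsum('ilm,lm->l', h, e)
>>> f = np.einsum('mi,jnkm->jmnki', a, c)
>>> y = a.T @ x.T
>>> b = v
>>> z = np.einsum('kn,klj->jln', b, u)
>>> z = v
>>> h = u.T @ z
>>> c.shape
(29, 13, 13, 5)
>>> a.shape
(5, 7)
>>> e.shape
(31, 13)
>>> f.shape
(29, 5, 13, 13, 7)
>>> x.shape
(29, 5)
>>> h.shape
(5, 31, 13)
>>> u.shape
(13, 31, 5)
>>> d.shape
(29, 13, 13, 5)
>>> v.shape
(13, 13)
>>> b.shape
(13, 13)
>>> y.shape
(7, 29)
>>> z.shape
(13, 13)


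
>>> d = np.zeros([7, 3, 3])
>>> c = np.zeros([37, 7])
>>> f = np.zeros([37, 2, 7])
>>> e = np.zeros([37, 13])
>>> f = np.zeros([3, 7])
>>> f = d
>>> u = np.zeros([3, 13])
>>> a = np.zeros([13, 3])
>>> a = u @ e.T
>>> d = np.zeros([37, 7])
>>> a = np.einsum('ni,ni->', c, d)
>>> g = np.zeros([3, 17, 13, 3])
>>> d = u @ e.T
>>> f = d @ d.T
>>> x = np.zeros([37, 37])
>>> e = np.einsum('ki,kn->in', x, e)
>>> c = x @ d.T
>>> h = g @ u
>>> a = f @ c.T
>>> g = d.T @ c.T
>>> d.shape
(3, 37)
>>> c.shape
(37, 3)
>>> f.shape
(3, 3)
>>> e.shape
(37, 13)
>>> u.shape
(3, 13)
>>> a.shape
(3, 37)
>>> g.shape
(37, 37)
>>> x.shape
(37, 37)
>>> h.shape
(3, 17, 13, 13)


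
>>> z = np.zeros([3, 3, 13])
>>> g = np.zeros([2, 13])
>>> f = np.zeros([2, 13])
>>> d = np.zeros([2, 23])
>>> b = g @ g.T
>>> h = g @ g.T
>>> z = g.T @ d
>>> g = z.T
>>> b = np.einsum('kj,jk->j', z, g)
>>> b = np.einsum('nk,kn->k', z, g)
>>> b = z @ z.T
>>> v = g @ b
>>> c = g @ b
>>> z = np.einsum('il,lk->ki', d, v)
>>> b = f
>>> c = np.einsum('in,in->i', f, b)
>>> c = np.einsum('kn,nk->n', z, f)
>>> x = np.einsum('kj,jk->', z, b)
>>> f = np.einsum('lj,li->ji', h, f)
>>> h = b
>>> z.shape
(13, 2)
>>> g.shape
(23, 13)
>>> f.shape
(2, 13)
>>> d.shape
(2, 23)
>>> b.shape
(2, 13)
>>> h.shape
(2, 13)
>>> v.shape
(23, 13)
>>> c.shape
(2,)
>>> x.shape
()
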